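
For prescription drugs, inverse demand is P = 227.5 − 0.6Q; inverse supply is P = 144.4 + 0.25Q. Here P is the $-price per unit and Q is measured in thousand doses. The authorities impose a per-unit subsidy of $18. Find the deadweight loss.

Competitive equilibrium: 227.5 − 0.6Q = 144.4 + 0.25Q → Q* = 97.7647, P* = 168.8412.
The subsidy lowers effective supply by 18: P = 126.4 + 0.25Q.
New quantity: 227.5 − 0.6Q = 126.4 + 0.25Q → Q' = 118.9412.
Overproduction ΔQ = 118.9412 − 97.7647 = 21.1765; wedge = subsidy = 18.
Welfare loss = ½ × 21.1765 × 18 = $190.59 thousand.

$190.59 thousand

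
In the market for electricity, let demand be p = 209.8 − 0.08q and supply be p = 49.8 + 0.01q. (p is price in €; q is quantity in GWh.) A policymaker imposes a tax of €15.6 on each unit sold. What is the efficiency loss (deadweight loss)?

€1352

Competitive equilibrium: 209.8 − 0.08q = 49.8 + 0.01q → q* = 1777.7778, p* = 67.5778.
With the tax, the buyer price exceeds the seller price by 15.6: (209.8 − 0.08q) − (49.8 + 0.01q) = 15.6 → q' = 1604.4444.
Δq = 1777.7778 − 1604.4444 = 173.3334; the wedge equals the tax, 15.6.
DWL = ½ × 173.3334 × 15.6 = €1352.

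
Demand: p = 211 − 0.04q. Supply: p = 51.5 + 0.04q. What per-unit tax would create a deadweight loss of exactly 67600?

104

Competitive equilibrium: 211 − 0.04q = 51.5 + 0.04q → q* = 1993.75, p* = 131.25.
A tax t gives Δq = t/0.08 and wedge t, so DWL = t²/0.16.
t²/0.16 = 67600 → t² = 10816 → t = 104.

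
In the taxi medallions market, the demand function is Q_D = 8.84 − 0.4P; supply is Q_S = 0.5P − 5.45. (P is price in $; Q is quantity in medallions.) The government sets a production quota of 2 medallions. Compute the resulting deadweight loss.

$0.54

In inverse form: demand P = 22.1 − 2.5Q, supply P = 10.9 + 2Q.
Competitive equilibrium: 22.1 − 2.5Q = 10.9 + 2Q → Q* = 2.4889, P* = 15.8778.
At Q = 2: demand price = 22.1 − 2.5·2 = 17.1; supply price = 10.9 + 2·2 = 14.9.
ΔQ = 2.4889 − 2 = 0.4889; wedge = 17.1 − 14.9 = 2.2.
Welfare loss = ½ × 0.4889 × 2.2 = $0.54.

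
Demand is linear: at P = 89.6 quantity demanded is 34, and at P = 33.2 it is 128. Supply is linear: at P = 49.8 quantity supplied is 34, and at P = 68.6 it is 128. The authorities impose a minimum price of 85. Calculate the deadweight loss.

708.40

Demand slope = (33.2 − 89.6)/(128 − 34) = −0.6, so P = 110 − 0.6Q.
Supply slope = (68.6 − 49.8)/(128 − 34) = 0.2, so P = 43 + 0.2Q.
Competitive equilibrium: 110 − 0.6Q = 43 + 0.2Q → Q* = 83.75, P* = 59.75.
At the floor P = 85, quantity demanded = (110 − 85)/0.6 = 41.6667.
Sellers' marginal cost at Q' = 41.6667: 43 + 0.2·41.6667 = 51.3333.
ΔQ = 83.75 − 41.6667 = 42.0833; wedge = 85 − 51.3333 = 33.6667.
DWL = ½ × 42.0833 × 33.6667 = 708.40.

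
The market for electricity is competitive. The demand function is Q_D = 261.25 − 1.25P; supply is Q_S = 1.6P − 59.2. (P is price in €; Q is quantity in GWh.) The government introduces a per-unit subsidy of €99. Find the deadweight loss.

In inverse form: demand P = 209 − 0.8Q, supply P = 37 + 0.625Q.
Competitive equilibrium: 209 − 0.8Q = 37 + 0.625Q → Q* = 120.70175, P* = 112.4386.
The subsidy lowers effective supply by 99: P = 0.625Q − 62.
New quantity: 209 − 0.8Q = 0.625Q − 62 → Q' = 190.17544.
Overproduction ΔQ = 190.17544 − 120.70175 = 69.47369; wedge = subsidy = 99.
The triangle = ½ × 69.47369 × 99 = €3438.95.

€3438.95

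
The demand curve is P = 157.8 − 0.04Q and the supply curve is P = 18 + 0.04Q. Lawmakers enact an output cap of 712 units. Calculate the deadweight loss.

42890.41

Competitive equilibrium: 157.8 − 0.04Q = 18 + 0.04Q → Q* = 1747.5, P* = 87.9.
At Q = 712: demand price = 157.8 − 0.04·712 = 129.32; supply price = 18 + 0.04·712 = 46.48.
ΔQ = 1747.5 − 712 = 1035.5; wedge = 129.32 − 46.48 = 82.84.
Deadweight loss = ½ × 1035.5 × 82.84 = 42890.41.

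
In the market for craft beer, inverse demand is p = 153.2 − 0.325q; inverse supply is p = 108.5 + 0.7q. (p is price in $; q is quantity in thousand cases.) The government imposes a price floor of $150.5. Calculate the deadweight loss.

$638.70 thousand

Competitive equilibrium: 153.2 − 0.325q = 108.5 + 0.7q → q* = 43.6098, p* = 139.0268.
At the floor p = 150.5, quantity demanded = (153.2 − 150.5)/0.325 = 8.3077.
Sellers' marginal cost at q' = 8.3077: 108.5 + 0.7·8.3077 = 114.3154.
Δq = 43.6098 − 8.3077 = 35.3021; wedge = 150.5 − 114.3154 = 36.1846.
Welfare loss = ½ × 35.3021 × 36.1846 = $638.70 thousand.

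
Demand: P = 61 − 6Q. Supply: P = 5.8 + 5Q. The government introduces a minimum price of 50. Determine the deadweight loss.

Competitive equilibrium: 61 − 6Q = 5.8 + 5Q → Q* = 5.0182, P* = 30.8909.
At the floor P = 50, quantity demanded = (61 − 50)/6 = 1.8333.
Sellers' marginal cost at Q' = 1.8333: 5.8 + 5·1.8333 = 14.9665.
ΔQ = 5.0182 − 1.8333 = 3.1849; wedge = 50 − 14.9665 = 35.0335.
DWL = ½ × 3.1849 × 35.0335 = 55.79.

55.79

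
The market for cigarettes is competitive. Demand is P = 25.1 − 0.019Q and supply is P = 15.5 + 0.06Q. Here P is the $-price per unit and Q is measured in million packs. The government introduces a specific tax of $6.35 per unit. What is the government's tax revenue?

$261.23 million

Competitive equilibrium: 25.1 − 0.019Q = 15.5 + 0.06Q → Q* = 121.519, P* = 22.7911.
With the tax, the buyer price exceeds the seller price by 6.35: (25.1 − 0.019Q) − (15.5 + 0.06Q) = 6.35 → Q' = 41.1392.
Tax revenue = 6.35 × 41.1392 = $261.23 million.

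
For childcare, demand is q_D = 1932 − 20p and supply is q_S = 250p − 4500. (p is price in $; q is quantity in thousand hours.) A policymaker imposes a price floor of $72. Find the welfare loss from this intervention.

$25067.86 thousand

In inverse form: demand p = 96.6 − 0.05q, supply p = 18 + 0.004q.
Competitive equilibrium: 96.6 − 0.05q = 18 + 0.004q → q* = 1455.5556, p* = 23.8222.
At the floor p = 72, quantity demanded = (96.6 − 72)/0.05 = 492.
Sellers' marginal cost at q' = 492: 18 + 0.004·492 = 19.968.
Δq = 1455.5556 − 492 = 963.5556; wedge = 72 − 19.968 = 52.032.
Welfare loss = ½ × 963.5556 × 52.032 = $25067.86 thousand.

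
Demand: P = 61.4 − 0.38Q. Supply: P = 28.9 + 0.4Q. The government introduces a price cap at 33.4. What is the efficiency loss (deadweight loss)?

Competitive equilibrium: 61.4 − 0.38Q = 28.9 + 0.4Q → Q* = 41.6667, P* = 45.5667.
At the ceiling P = 33.4, quantity supplied = (33.4 − 28.9)/0.4 = 11.25.
Willingness to pay at Q' = 11.25: 61.4 − 0.38·11.25 = 57.125.
ΔQ = 41.6667 − 11.25 = 30.4167; wedge = 57.125 − 33.4 = 23.725.
DWL = ½ × 30.4167 × 23.725 = 360.82.

360.82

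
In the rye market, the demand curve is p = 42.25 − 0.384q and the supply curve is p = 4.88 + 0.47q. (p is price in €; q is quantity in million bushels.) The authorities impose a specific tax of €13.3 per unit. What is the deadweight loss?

Competitive equilibrium: 42.25 − 0.384q = 4.88 + 0.47q → q* = 43.7588, p* = 25.4466.
With the tax, the buyer price exceeds the seller price by 13.3: (42.25 − 0.384q) − (4.88 + 0.47q) = 13.3 → q' = 28.185.
Δq = 43.7588 − 28.185 = 15.5738; the wedge equals the tax, 13.3.
Deadweight loss = ½ × 15.5738 × 13.3 = €103.57 million.

€103.57 million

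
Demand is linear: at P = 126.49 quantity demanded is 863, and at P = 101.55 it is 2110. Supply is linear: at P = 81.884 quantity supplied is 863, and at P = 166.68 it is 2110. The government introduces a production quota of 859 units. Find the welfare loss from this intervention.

Demand slope = (101.55 − 126.49)/(2110 − 863) = −0.02, so P = 143.75 − 0.02Q.
Supply slope = (166.68 − 81.884)/(2110 − 863) = 0.068, so P = 23.2 + 0.068Q.
Competitive equilibrium: 143.75 − 0.02Q = 23.2 + 0.068Q → Q* = 1369.88636, P* = 116.35227.
At Q = 859: demand price = 143.75 − 0.02·859 = 126.57; supply price = 23.2 + 0.068·859 = 81.612.
ΔQ = 1369.88636 − 859 = 510.88636; wedge = 126.57 − 81.612 = 44.958.
Welfare loss = ½ × 510.88636 × 44.958 = 11484.21.

11484.21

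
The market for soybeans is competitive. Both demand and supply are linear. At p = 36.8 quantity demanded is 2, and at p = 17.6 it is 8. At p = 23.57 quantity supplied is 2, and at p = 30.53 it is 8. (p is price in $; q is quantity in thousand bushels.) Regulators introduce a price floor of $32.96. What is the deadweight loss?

$7.34 thousand

Demand slope = (17.6 − 36.8)/(8 − 2) = −3.2, so p = 43.2 − 3.2q.
Supply slope = (30.53 − 23.57)/(8 − 2) = 1.16, so p = 21.25 + 1.16q.
Competitive equilibrium: 43.2 − 3.2q = 21.25 + 1.16q → q* = 5.0344, p* = 27.0899.
At the floor p = 32.96, quantity demanded = (43.2 − 32.96)/3.2 = 3.2.
Sellers' marginal cost at q' = 3.2: 21.25 + 1.16·3.2 = 24.962.
Δq = 5.0344 − 3.2 = 1.8344; wedge = 32.96 − 24.962 = 7.998.
The triangle = ½ × 1.8344 × 7.998 = $7.34 thousand.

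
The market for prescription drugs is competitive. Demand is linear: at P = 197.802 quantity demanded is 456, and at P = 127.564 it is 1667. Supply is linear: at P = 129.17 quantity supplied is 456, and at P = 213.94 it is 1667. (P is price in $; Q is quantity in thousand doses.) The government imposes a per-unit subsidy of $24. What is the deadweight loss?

$2250 thousand

Demand slope = (127.564 − 197.802)/(1667 − 456) = −0.058, so P = 224.25 − 0.058Q.
Supply slope = (213.94 − 129.17)/(1667 − 456) = 0.07, so P = 97.25 + 0.07Q.
Competitive equilibrium: 224.25 − 0.058Q = 97.25 + 0.07Q → Q* = 992.1875, P* = 166.7031.
The subsidy lowers effective supply by 24: P = 73.25 + 0.07Q.
New quantity: 224.25 − 0.058Q = 73.25 + 0.07Q → Q' = 1179.6875.
Overproduction ΔQ = 1179.6875 − 992.1875 = 187.5; wedge = subsidy = 24.
Deadweight loss = ½ × 187.5 × 24 = $2250 thousand.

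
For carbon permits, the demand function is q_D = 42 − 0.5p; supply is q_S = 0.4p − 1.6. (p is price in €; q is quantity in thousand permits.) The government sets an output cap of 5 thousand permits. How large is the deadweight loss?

In inverse form: demand p = 84 − 2q, supply p = 4 + 2.5q.
Competitive equilibrium: 84 − 2q = 4 + 2.5q → q* = 17.7778, p* = 48.4444.
At q = 5: demand price = 84 − 2·5 = 74; supply price = 4 + 2.5·5 = 16.5.
Δq = 17.7778 − 5 = 12.7778; wedge = 74 − 16.5 = 57.5.
The triangle = ½ × 12.7778 × 57.5 = €367.36 thousand.

€367.36 thousand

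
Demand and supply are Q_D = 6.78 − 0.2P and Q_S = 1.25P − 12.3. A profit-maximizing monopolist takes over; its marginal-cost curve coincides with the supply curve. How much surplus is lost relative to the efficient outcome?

In inverse form: demand P = 33.9 − 5Q, supply P = 9.84 + 0.8Q.
Competitive equilibrium: 33.9 − 5Q = 9.84 + 0.8Q → Q* = 4.1483, P* = 13.1586.
Marginal revenue: MR = 33.9 − 10Q. Set MR = MC: 33.9 − 10Q = 9.84 + 0.8Q → Q_m = 2.2278.
Price P_m = 33.9 − 5·2.2278 = 22.761; MC(Q_m) = 9.84 + 0.8·2.2278 = 11.6222.
Competitive Q* = 4.1483, so ΔQ = 1.9205; wedge = 22.761 − 11.6222 = 11.1388.
Deadweight loss = ½ × 1.9205 × 11.1388 = 10.70.

10.70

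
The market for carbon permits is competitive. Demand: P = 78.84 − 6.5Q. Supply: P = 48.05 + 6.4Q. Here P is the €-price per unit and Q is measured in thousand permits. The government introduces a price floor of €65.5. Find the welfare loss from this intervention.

Competitive equilibrium: 78.84 − 6.5Q = 48.05 + 6.4Q → Q* = 2.3868, P* = 63.3257.
At the floor P = 65.5, quantity demanded = (78.84 − 65.5)/6.5 = 2.0523.
Sellers' marginal cost at Q' = 2.0523: 48.05 + 6.4·2.0523 = 61.1847.
ΔQ = 2.3868 − 2.0523 = 0.3345; wedge = 65.5 − 61.1847 = 4.3153.
Deadweight loss = ½ × 0.3345 × 4.3153 = €0.72 thousand.

€0.72 thousand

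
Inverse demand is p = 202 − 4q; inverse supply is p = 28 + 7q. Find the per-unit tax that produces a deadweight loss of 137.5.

Competitive equilibrium: 202 − 4q = 28 + 7q → q* = 15.8182, p* = 138.7273.
A tax t gives Δq = t/11 and wedge t, so DWL = t²/22.
t²/22 = 137.5 → t² = 3025 → t = 55.

55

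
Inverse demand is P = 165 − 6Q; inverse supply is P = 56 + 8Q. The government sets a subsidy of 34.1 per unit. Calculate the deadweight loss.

Competitive equilibrium: 165 − 6Q = 56 + 8Q → Q* = 7.7857, P* = 118.2857.
The subsidy lowers effective supply by 34.1: P = 21.9 + 8Q.
New quantity: 165 − 6Q = 21.9 + 8Q → Q' = 10.2214.
Overproduction ΔQ = 10.2214 − 7.7857 = 2.4357; wedge = subsidy = 34.1.
The triangle = ½ × 2.4357 × 34.1 = 41.53.

41.53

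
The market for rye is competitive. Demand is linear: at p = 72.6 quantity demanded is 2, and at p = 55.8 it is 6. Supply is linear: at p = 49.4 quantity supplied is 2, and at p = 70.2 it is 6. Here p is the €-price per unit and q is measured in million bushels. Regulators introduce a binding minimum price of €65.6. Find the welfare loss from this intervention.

€3.02 million

Demand slope = (55.8 − 72.6)/(6 − 2) = −4.2, so p = 81 − 4.2q.
Supply slope = (70.2 − 49.4)/(6 − 2) = 5.2, so p = 39 + 5.2q.
Competitive equilibrium: 81 − 4.2q = 39 + 5.2q → q* = 4.4681, p* = 62.234.
At the floor p = 65.6, quantity demanded = (81 − 65.6)/4.2 = 3.6667.
Sellers' marginal cost at q' = 3.6667: 39 + 5.2·3.6667 = 58.0668.
Δq = 4.4681 − 3.6667 = 0.8014; wedge = 65.6 − 58.0668 = 7.5332.
Welfare loss = ½ × 0.8014 × 7.5332 = €3.02 million.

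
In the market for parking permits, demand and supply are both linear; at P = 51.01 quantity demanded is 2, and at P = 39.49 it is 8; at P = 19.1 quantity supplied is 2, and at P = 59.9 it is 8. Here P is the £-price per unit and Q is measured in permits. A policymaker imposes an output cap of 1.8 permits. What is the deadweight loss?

Demand slope = (39.49 − 51.01)/(8 − 2) = −1.92, so P = 54.85 − 1.92Q.
Supply slope = (59.9 − 19.1)/(8 − 2) = 6.8, so P = 5.5 + 6.8Q.
Competitive equilibrium: 54.85 − 1.92Q = 5.5 + 6.8Q → Q* = 5.6594, P* = 43.9839.
At Q = 1.8: demand price = 54.85 − 1.92·1.8 = 51.394; supply price = 5.5 + 6.8·1.8 = 17.74.
ΔQ = 5.6594 − 1.8 = 3.8594; wedge = 51.394 − 17.74 = 33.654.
The triangle = ½ × 3.8594 × 33.654 = £64.94.

£64.94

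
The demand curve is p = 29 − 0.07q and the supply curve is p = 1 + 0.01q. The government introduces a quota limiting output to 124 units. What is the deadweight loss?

Competitive equilibrium: 29 − 0.07q = 1 + 0.01q → q* = 350, p* = 4.5.
At q = 124: demand price = 29 − 0.07·124 = 20.32; supply price = 1 + 0.01·124 = 2.24.
Δq = 350 − 124 = 226; wedge = 20.32 − 2.24 = 18.08.
Welfare loss = ½ × 226 × 18.08 = 2043.04.

2043.04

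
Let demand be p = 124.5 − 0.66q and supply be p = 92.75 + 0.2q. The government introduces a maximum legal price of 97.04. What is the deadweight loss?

Competitive equilibrium: 124.5 − 0.66q = 92.75 + 0.2q → q* = 36.9186, p* = 100.1337.
At the ceiling p = 97.04, quantity supplied = (97.04 − 92.75)/0.2 = 21.45.
Willingness to pay at q' = 21.45: 124.5 − 0.66·21.45 = 110.343.
Δq = 36.9186 − 21.45 = 15.4686; wedge = 110.343 − 97.04 = 13.303.
Welfare loss = ½ × 15.4686 × 13.303 = 102.89.

102.89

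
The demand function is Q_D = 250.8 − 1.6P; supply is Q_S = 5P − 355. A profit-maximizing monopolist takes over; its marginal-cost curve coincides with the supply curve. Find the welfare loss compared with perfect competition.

In inverse form: demand P = 156.75 − 0.625Q, supply P = 71 + 0.2Q.
Competitive equilibrium: 156.75 − 0.625Q = 71 + 0.2Q → Q* = 103.9394, P* = 91.7879.
Marginal revenue: MR = 156.75 − 1.25Q. Set MR = MC: 156.75 − 1.25Q = 71 + 0.2Q → Q_m = 59.1379.
Price P_m = 156.75 − 0.625·59.1379 = 119.7888; MC(Q_m) = 71 + 0.2·59.1379 = 82.8276.
Competitive Q* = 103.9394, so ΔQ = 44.8015; wedge = 119.7888 − 82.8276 = 36.9612.
DWL = ½ × 44.8015 × 36.9612 = 827.96.

827.96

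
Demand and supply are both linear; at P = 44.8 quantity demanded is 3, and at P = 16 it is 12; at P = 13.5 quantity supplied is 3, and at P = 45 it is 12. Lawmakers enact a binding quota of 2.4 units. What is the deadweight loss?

Demand slope = (16 − 44.8)/(12 − 3) = −3.2, so P = 54.4 − 3.2Q.
Supply slope = (45 − 13.5)/(12 − 3) = 3.5, so P = 3 + 3.5Q.
Competitive equilibrium: 54.4 − 3.2Q = 3 + 3.5Q → Q* = 7.6716, P* = 29.8507.
At Q = 2.4: demand price = 54.4 − 3.2·2.4 = 46.72; supply price = 3 + 3.5·2.4 = 11.4.
ΔQ = 7.6716 − 2.4 = 5.2716; wedge = 46.72 − 11.4 = 35.32.
Welfare loss = ½ × 5.2716 × 35.32 = 93.10.

93.10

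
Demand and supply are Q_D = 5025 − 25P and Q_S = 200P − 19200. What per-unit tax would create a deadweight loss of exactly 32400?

In inverse form: demand P = 201 − 0.04Q, supply P = 96 + 0.005Q.
Competitive equilibrium: 201 − 0.04Q = 96 + 0.005Q → Q* = 2333.3333, P* = 107.6667.
A tax t gives ΔQ = t/0.045 and wedge t, so DWL = t²/0.09.
t²/0.09 = 32400 → t² = 2916 → t = 54.

54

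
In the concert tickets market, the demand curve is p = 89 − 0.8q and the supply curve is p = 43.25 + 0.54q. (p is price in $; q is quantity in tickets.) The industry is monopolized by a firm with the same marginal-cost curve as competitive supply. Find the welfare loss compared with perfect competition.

$109.14

Competitive equilibrium: 89 − 0.8q = 43.25 + 0.54q → q* = 34.1418, p* = 61.6866.
Marginal revenue: MR = 89 − 1.6q. Set MR = MC: 89 − 1.6q = 43.25 + 0.54q → q_m = 21.3785.
Price p_m = 89 − 0.8·21.3785 = 71.8972; MC(q_m) = 43.25 + 0.54·21.3785 = 54.7944.
Competitive q* = 34.1418, so Δq = 12.7633; wedge = 71.8972 − 54.7944 = 17.1028.
Deadweight loss = ½ × 12.7633 × 17.1028 = $109.14.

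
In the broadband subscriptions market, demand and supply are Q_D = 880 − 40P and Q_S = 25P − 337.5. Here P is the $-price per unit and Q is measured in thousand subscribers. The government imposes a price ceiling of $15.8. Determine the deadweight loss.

In inverse form: demand P = 22 − 0.025Q, supply P = 13.5 + 0.04Q.
Competitive equilibrium: 22 − 0.025Q = 13.5 + 0.04Q → Q* = 130.7692, P* = 18.7308.
At the ceiling P = 15.8, quantity supplied = (15.8 − 13.5)/0.04 = 57.5.
Willingness to pay at Q' = 57.5: 22 − 0.025·57.5 = 20.5625.
ΔQ = 130.7692 − 57.5 = 73.2692; wedge = 20.5625 − 15.8 = 4.7625.
Welfare loss = ½ × 73.2692 × 4.7625 = $174.47 thousand.

$174.47 thousand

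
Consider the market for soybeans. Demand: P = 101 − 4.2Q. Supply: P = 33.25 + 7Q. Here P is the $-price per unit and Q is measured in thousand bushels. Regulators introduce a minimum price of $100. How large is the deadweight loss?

Competitive equilibrium: 101 − 4.2Q = 33.25 + 7Q → Q* = 6.0491, P* = 75.5938.
At the floor P = 100, quantity demanded = (101 − 100)/4.2 = 0.2381.
Sellers' marginal cost at Q' = 0.2381: 33.25 + 7·0.2381 = 34.9167.
ΔQ = 6.0491 − 0.2381 = 5.811; wedge = 100 − 34.9167 = 65.0833.
The triangle = ½ × 5.811 × 65.0833 = $189.10 thousand.

$189.10 thousand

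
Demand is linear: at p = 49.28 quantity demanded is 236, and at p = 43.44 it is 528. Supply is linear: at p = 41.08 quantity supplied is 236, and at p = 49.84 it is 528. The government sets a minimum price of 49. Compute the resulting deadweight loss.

Demand slope = (43.44 − 49.28)/(528 − 236) = −0.02, so p = 54 − 0.02q.
Supply slope = (49.84 − 41.08)/(528 − 236) = 0.03, so p = 34 + 0.03q.
Competitive equilibrium: 54 − 0.02q = 34 + 0.03q → q* = 400, p* = 46.
At the floor p = 49, quantity demanded = (54 − 49)/0.02 = 250.
Sellers' marginal cost at q' = 250: 34 + 0.03·250 = 41.5.
Δq = 400 − 250 = 150; wedge = 49 − 41.5 = 7.5.
Deadweight loss = ½ × 150 × 7.5 = 562.50.

562.50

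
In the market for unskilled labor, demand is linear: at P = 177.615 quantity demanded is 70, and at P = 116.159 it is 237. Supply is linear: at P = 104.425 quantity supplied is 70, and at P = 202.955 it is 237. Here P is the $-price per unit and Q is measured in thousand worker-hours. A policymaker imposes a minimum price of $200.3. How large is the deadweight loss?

$9127.73 thousand

Demand slope = (116.159 − 177.615)/(237 − 70) = −0.368, so P = 203.375 − 0.368Q.
Supply slope = (202.955 − 104.425)/(237 − 70) = 0.59, so P = 63.125 + 0.59Q.
Competitive equilibrium: 203.375 − 0.368Q = 63.125 + 0.59Q → Q* = 146.3987, P* = 149.5003.
At the floor P = 200.3, quantity demanded = (203.375 − 200.3)/0.368 = 8.356.
Sellers' marginal cost at Q' = 8.356: 63.125 + 0.59·8.356 = 68.055.
ΔQ = 146.3987 − 8.356 = 138.0427; wedge = 200.3 − 68.055 = 132.245.
DWL = ½ × 138.0427 × 132.245 = $9127.73 thousand.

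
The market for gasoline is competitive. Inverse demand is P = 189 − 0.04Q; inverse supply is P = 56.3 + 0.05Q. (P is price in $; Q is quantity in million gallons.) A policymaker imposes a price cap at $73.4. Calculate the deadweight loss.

$57709.37 million

Competitive equilibrium: 189 − 0.04Q = 56.3 + 0.05Q → Q* = 1474.4444, P* = 130.0222.
At the ceiling P = 73.4, quantity supplied = (73.4 − 56.3)/0.05 = 342.
Willingness to pay at Q' = 342: 189 − 0.04·342 = 175.32.
ΔQ = 1474.4444 − 342 = 1132.4444; wedge = 175.32 − 73.4 = 101.92.
Welfare loss = ½ × 1132.4444 × 101.92 = $57709.37 million.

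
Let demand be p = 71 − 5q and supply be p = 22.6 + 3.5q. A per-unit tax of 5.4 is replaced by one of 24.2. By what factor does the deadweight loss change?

Competitive equilibrium: 71 − 5q = 22.6 + 3.5q → q* = 5.6941, p* = 42.5294.
For a per-unit tax t: Δq = t/8.5, so DWL = ½·t·(t/8.5) = t²/17.
At t = 5.4: DWL = 1.715. At t = 24.2: DWL = 34.449.
Ratio = (24.2/5.4)² = 20.084.

20.084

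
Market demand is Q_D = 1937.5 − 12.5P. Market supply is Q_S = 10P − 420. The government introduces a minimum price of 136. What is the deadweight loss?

13708.51

In inverse form: demand P = 155 − 0.08Q, supply P = 42 + 0.1Q.
Competitive equilibrium: 155 − 0.08Q = 42 + 0.1Q → Q* = 627.7778, P* = 104.7778.
At the floor P = 136, quantity demanded = (155 − 136)/0.08 = 237.5.
Sellers' marginal cost at Q' = 237.5: 42 + 0.1·237.5 = 65.75.
ΔQ = 627.7778 − 237.5 = 390.2778; wedge = 136 − 65.75 = 70.25.
DWL = ½ × 390.2778 × 70.25 = 13708.51.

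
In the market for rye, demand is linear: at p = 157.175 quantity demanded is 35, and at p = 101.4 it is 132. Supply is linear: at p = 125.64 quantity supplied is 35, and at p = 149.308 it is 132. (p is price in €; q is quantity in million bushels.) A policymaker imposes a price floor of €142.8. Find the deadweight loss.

€74.68 million

Demand slope = (101.4 − 157.175)/(132 − 35) = −0.575, so p = 177.3 − 0.575q.
Supply slope = (149.308 − 125.64)/(132 − 35) = 0.244, so p = 117.1 + 0.244q.
Competitive equilibrium: 177.3 − 0.575q = 117.1 + 0.244q → q* = 73.5043, p* = 135.035.
At the floor p = 142.8, quantity demanded = (177.3 − 142.8)/0.575 = 60.
Sellers' marginal cost at q' = 60: 117.1 + 0.244·60 = 131.74.
Δq = 73.5043 − 60 = 13.5043; wedge = 142.8 − 131.74 = 11.06.
Deadweight loss = ½ × 13.5043 × 11.06 = €74.68 million.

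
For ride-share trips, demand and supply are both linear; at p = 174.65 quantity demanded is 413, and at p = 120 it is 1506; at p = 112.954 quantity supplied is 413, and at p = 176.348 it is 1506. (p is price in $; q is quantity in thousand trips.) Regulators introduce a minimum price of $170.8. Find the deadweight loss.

Demand slope = (120 − 174.65)/(1506 − 413) = −0.05, so p = 195.3 − 0.05q.
Supply slope = (176.348 − 112.954)/(1506 − 413) = 0.058, so p = 89 + 0.058q.
Competitive equilibrium: 195.3 − 0.05q = 89 + 0.058q → q* = 984.2593, p* = 146.087.
At the floor p = 170.8, quantity demanded = (195.3 − 170.8)/0.05 = 490.
Sellers' marginal cost at q' = 490: 89 + 0.058·490 = 117.42.
Δq = 984.2593 − 490 = 494.2593; wedge = 170.8 − 117.42 = 53.38.
Deadweight loss = ½ × 494.2593 × 53.38 = $13191.78 thousand.

$13191.78 thousand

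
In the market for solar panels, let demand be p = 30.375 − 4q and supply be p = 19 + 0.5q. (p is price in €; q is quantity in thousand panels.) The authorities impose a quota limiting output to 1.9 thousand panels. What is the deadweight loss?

Competitive equilibrium: 30.375 − 4q = 19 + 0.5q → q* = 2.5278, p* = 20.2639.
At q = 1.9: demand price = 30.375 − 4·1.9 = 22.775; supply price = 19 + 0.5·1.9 = 19.95.
Δq = 2.5278 − 1.9 = 0.6278; wedge = 22.775 − 19.95 = 2.825.
Welfare loss = ½ × 0.6278 × 2.825 = €0.89 thousand.

€0.89 thousand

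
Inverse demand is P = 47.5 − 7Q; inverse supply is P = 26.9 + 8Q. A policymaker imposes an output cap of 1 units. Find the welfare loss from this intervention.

Competitive equilibrium: 47.5 − 7Q = 26.9 + 8Q → Q* = 1.3733, P* = 37.8867.
At Q = 1: demand price = 47.5 − 7·1 = 40.5; supply price = 26.9 + 8·1 = 34.9.
ΔQ = 1.3733 − 1 = 0.3733; wedge = 40.5 − 34.9 = 5.6.
Deadweight loss = ½ × 0.3733 × 5.6 = 1.05.

1.05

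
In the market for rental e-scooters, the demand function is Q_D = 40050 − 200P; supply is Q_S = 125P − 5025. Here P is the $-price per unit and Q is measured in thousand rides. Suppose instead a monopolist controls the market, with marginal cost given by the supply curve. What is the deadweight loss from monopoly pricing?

$76020.90 thousand

In inverse form: demand P = 200.25 − 0.005Q, supply P = 40.2 + 0.008Q.
Competitive equilibrium: 200.25 − 0.005Q = 40.2 + 0.008Q → Q* = 12311.538462, P* = 138.692308.
Marginal revenue: MR = 200.25 − 0.01Q. Set MR = MC: 200.25 − 0.01Q = 40.2 + 0.008Q → Q_m = 8891.666667.
Price P_m = 200.25 − 0.005·8891.666667 = 155.791667; MC(Q_m) = 40.2 + 0.008·8891.666667 = 111.333333.
Competitive Q* = 12311.538462, so ΔQ = 3419.871795; wedge = 155.791667 − 111.333333 = 44.458334.
Welfare loss = ½ × 3419.871795 × 44.458334 = $76020.90 thousand.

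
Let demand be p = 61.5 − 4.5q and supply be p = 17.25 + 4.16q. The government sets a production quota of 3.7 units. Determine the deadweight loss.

8.60

Competitive equilibrium: 61.5 − 4.5q = 17.25 + 4.16q → q* = 5.1097, p* = 38.5064.
At q = 3.7: demand price = 61.5 − 4.5·3.7 = 44.85; supply price = 17.25 + 4.16·3.7 = 32.642.
Δq = 5.1097 − 3.7 = 1.4097; wedge = 44.85 − 32.642 = 12.208.
Welfare loss = ½ × 1.4097 × 12.208 = 8.60.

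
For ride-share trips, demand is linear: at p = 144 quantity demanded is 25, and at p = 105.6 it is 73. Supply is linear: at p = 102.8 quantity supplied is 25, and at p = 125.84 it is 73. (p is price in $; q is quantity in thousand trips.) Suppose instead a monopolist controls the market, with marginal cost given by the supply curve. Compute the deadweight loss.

Demand slope = (105.6 − 144)/(73 − 25) = −0.8, so p = 164 − 0.8q.
Supply slope = (125.84 − 102.8)/(73 − 25) = 0.48, so p = 90.8 + 0.48q.
Competitive equilibrium: 164 − 0.8q = 90.8 + 0.48q → q* = 57.1875, p* = 118.25.
Marginal revenue: MR = 164 − 1.6q. Set MR = MC: 164 − 1.6q = 90.8 + 0.48q → q_m = 35.19231.
Price p_m = 164 − 0.8·35.19231 = 135.84615; MC(q_m) = 90.8 + 0.48·35.19231 = 107.69231.
Competitive q* = 57.1875, so Δq = 21.99519; wedge = 135.84615 − 107.69231 = 28.15384.
Welfare loss = ½ × 21.99519 × 28.15384 = $309.62 thousand.

$309.62 thousand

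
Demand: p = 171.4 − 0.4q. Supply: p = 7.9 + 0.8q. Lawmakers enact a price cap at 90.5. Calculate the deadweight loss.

Competitive equilibrium: 171.4 − 0.4q = 7.9 + 0.8q → q* = 136.25, p* = 116.9.
At the ceiling p = 90.5, quantity supplied = (90.5 − 7.9)/0.8 = 103.25.
Willingness to pay at q' = 103.25: 171.4 − 0.4·103.25 = 130.1.
Δq = 136.25 − 103.25 = 33; wedge = 130.1 − 90.5 = 39.6.
Deadweight loss = ½ × 33 × 39.6 = 653.40.

653.40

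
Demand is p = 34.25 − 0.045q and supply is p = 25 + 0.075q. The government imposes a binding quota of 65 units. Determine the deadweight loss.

8.76

Competitive equilibrium: 34.25 − 0.045q = 25 + 0.075q → q* = 77.0833, p* = 30.7813.
At q = 65: demand price = 34.25 − 0.045·65 = 31.325; supply price = 25 + 0.075·65 = 29.875.
Δq = 77.0833 − 65 = 12.0833; wedge = 31.325 − 29.875 = 1.45.
DWL = ½ × 12.0833 × 1.45 = 8.76.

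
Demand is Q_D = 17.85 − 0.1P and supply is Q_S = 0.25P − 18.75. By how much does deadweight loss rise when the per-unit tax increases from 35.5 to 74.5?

In inverse form: demand P = 178.5 − 10Q, supply P = 75 + 4Q.
Competitive equilibrium: 178.5 − 10Q = 75 + 4Q → Q* = 7.3929, P* = 104.5714.
For a per-unit tax t: ΔQ = t/14, so DWL = ½·t·(t/14) = t²/28.
At t = 35.5: DWL = 45.009. At t = 74.5: DWL = 198.223.
Increase = 198.223 − 45.009 = 153.21.

153.21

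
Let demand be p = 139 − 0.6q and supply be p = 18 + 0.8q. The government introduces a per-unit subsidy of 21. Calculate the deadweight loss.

Competitive equilibrium: 139 − 0.6q = 18 + 0.8q → q* = 86.4286, p* = 87.1429.
The subsidy lowers effective supply by 21: p = 0.8q − 3.
New quantity: 139 − 0.6q = 0.8q − 3 → q' = 101.4286.
Overproduction Δq = 101.4286 − 86.4286 = 15; wedge = subsidy = 21.
Deadweight loss = ½ × 15 × 21 = 157.50.

157.50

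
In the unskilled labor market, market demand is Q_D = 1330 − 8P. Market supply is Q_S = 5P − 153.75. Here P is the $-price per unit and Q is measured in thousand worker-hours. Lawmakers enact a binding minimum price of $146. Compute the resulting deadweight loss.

$10560.19 thousand

In inverse form: demand P = 166.25 − 0.125Q, supply P = 30.75 + 0.2Q.
Competitive equilibrium: 166.25 − 0.125Q = 30.75 + 0.2Q → Q* = 416.9231, P* = 114.1346.
At the floor P = 146, quantity demanded = (166.25 − 146)/0.125 = 162.
Sellers' marginal cost at Q' = 162: 30.75 + 0.2·162 = 63.15.
ΔQ = 416.9231 − 162 = 254.9231; wedge = 146 − 63.15 = 82.85.
DWL = ½ × 254.9231 × 82.85 = $10560.19 thousand.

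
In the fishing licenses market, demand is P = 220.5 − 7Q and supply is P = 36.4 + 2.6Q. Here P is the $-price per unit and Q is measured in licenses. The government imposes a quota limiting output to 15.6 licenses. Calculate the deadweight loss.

Competitive equilibrium: 220.5 − 7Q = 36.4 + 2.6Q → Q* = 19.1771, P* = 86.2604.
At Q = 15.6: demand price = 220.5 − 7·15.6 = 111.3; supply price = 36.4 + 2.6·15.6 = 76.96.
ΔQ = 19.1771 − 15.6 = 3.5771; wedge = 111.3 − 76.96 = 34.34.
Welfare loss = ½ × 3.5771 × 34.34 = $61.42.

$61.42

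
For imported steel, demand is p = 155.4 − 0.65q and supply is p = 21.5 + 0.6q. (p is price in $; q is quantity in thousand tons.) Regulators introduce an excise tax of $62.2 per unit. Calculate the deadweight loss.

$1547.536 thousand

Competitive equilibrium: 155.4 − 0.65q = 21.5 + 0.6q → q* = 107.12, p* = 85.772.
With the tax, the buyer price exceeds the seller price by 62.2: (155.4 − 0.65q) − (21.5 + 0.6q) = 62.2 → q' = 57.36.
Δq = 107.12 − 57.36 = 49.76; the wedge equals the tax, 62.2.
The triangle = ½ × 49.76 × 62.2 = $1547.536 thousand.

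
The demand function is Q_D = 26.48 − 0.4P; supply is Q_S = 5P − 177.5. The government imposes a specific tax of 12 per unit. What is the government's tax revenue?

In inverse form: demand P = 66.2 − 2.5Q, supply P = 35.5 + 0.2Q.
Competitive equilibrium: 66.2 − 2.5Q = 35.5 + 0.2Q → Q* = 11.3704, P* = 37.7741.
With the tax, the buyer price exceeds the seller price by 12: (66.2 − 2.5Q) − (35.5 + 0.2Q) = 12 → Q' = 6.9259.
Tax revenue = 12 × 6.9259 = 83.11.

83.11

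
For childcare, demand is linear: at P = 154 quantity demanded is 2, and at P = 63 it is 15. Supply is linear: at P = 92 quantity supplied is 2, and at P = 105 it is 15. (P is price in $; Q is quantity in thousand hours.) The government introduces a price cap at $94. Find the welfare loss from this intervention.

$132.25 thousand

Demand slope = (63 − 154)/(15 − 2) = −7, so P = 168 − 7Q.
Supply slope = (105 − 92)/(15 − 2) = 1, so P = 90 + Q.
Competitive equilibrium: 168 − 7Q = 90 + Q → Q* = 9.75, P* = 99.75.
At the ceiling P = 94, quantity supplied = (94 − 90)/1 = 4.
Willingness to pay at Q' = 4: 168 − 7·4 = 140.
ΔQ = 9.75 − 4 = 5.75; wedge = 140 − 94 = 46.
DWL = ½ × 5.75 × 46 = $132.25 thousand.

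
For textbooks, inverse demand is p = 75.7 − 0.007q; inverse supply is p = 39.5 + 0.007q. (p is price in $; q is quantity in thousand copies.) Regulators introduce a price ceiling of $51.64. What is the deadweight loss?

Competitive equilibrium: 75.7 − 0.007q = 39.5 + 0.007q → q* = 2585.7143, p* = 57.6.
At the ceiling p = 51.64, quantity supplied = (51.64 − 39.5)/0.007 = 1734.2857.
Willingness to pay at q' = 1734.2857: 75.7 − 0.007·1734.2857 = 63.56.
Δq = 2585.7143 − 1734.2857 = 851.4286; wedge = 63.56 − 51.64 = 11.92.
The triangle = ½ × 851.4286 × 11.92 = $5074.51 thousand.

$5074.51 thousand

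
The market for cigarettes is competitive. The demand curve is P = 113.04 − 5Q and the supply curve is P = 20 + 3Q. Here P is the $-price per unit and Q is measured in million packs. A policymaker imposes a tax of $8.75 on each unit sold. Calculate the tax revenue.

$92.19 million

Competitive equilibrium: 113.04 − 5Q = 20 + 3Q → Q* = 11.63, P* = 54.89.
With the tax, the buyer price exceeds the seller price by 8.75: (113.04 − 5Q) − (20 + 3Q) = 8.75 → Q' = 10.5363.
Tax revenue = 8.75 × 10.5363 = $92.19 million.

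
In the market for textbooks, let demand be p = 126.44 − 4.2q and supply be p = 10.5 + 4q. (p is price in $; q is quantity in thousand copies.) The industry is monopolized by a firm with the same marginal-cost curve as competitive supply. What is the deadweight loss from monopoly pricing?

Competitive equilibrium: 126.44 − 4.2q = 10.5 + 4q → q* = 14.139, p* = 67.0561.
Marginal revenue: MR = 126.44 − 8.4q. Set MR = MC: 126.44 − 8.4q = 10.5 + 4q → q_m = 9.35.
Price p_m = 126.44 − 4.2·9.35 = 87.17; MC(q_m) = 10.5 + 4·9.35 = 47.9.
Competitive q* = 14.139, so Δq = 4.789; wedge = 87.17 − 47.9 = 39.27.
The triangle = ½ × 4.789 × 39.27 = $94.03 thousand.

$94.03 thousand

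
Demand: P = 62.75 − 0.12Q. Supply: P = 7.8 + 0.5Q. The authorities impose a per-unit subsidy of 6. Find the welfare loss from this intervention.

29.03

Competitive equilibrium: 62.75 − 0.12Q = 7.8 + 0.5Q → Q* = 88.629, P* = 52.1145.
The subsidy lowers effective supply by 6: P = 1.8 + 0.5Q.
New quantity: 62.75 − 0.12Q = 1.8 + 0.5Q → Q' = 98.3065.
Overproduction ΔQ = 98.3065 − 88.629 = 9.6775; wedge = subsidy = 6.
DWL = ½ × 9.6775 × 6 = 29.03.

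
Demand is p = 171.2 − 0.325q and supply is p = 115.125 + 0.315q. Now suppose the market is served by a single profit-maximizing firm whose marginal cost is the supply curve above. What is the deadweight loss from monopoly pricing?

Competitive equilibrium: 171.2 − 0.325q = 115.125 + 0.315q → q* = 87.6172, p* = 142.7244.
Marginal revenue: MR = 171.2 − 0.65q. Set MR = MC: 171.2 − 0.65q = 115.125 + 0.315q → q_m = 58.1088.
Price p_m = 171.2 − 0.325·58.1088 = 152.3146; MC(q_m) = 115.125 + 0.315·58.1088 = 133.4293.
Competitive q* = 87.6172, so Δq = 29.5084; wedge = 152.3146 − 133.4293 = 18.8853.
DWL = ½ × 29.5084 × 18.8853 = 278.64.

278.64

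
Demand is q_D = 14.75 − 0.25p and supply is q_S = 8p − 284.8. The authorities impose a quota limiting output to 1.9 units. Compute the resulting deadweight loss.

In inverse form: demand p = 59 − 4q, supply p = 35.6 + 0.125q.
Competitive equilibrium: 59 − 4q = 35.6 + 0.125q → q* = 5.6727, p* = 36.3091.
At q = 1.9: demand price = 59 − 4·1.9 = 51.4; supply price = 35.6 + 0.125·1.9 = 35.8375.
Δq = 5.6727 − 1.9 = 3.7727; wedge = 51.4 − 35.8375 = 15.5625.
Deadweight loss = ½ × 3.7727 × 15.5625 = 29.36.

29.36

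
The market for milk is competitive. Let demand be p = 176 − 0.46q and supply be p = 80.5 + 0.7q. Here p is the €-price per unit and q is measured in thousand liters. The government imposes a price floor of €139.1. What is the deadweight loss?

€2.58 thousand

Competitive equilibrium: 176 − 0.46q = 80.5 + 0.7q → q* = 82.3276, p* = 138.1293.
At the floor p = 139.1, quantity demanded = (176 − 139.1)/0.46 = 80.2174.
Sellers' marginal cost at q' = 80.2174: 80.5 + 0.7·80.2174 = 136.6522.
Δq = 82.3276 − 80.2174 = 2.1102; wedge = 139.1 − 136.6522 = 2.4478.
Deadweight loss = ½ × 2.1102 × 2.4478 = €2.58 thousand.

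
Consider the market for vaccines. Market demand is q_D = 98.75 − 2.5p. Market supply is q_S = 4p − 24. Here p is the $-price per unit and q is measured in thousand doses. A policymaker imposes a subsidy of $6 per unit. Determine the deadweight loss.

$27.69 thousand

In inverse form: demand p = 39.5 − 0.4q, supply p = 6 + 0.25q.
Competitive equilibrium: 39.5 − 0.4q = 6 + 0.25q → q* = 51.5385, p* = 18.8846.
The subsidy lowers effective supply by 6: p = 0 + 0.25q.
New quantity: 39.5 − 0.4q = 0 + 0.25q → q' = 60.7692.
Overproduction Δq = 60.7692 − 51.5385 = 9.2307; wedge = subsidy = 6.
The triangle = ½ × 9.2307 × 6 = $27.69 thousand.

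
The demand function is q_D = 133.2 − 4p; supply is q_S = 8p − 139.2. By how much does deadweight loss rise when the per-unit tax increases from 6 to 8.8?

In inverse form: demand p = 33.3 − 0.25q, supply p = 17.4 + 0.125q.
Competitive equilibrium: 33.3 − 0.25q = 17.4 + 0.125q → q* = 42.4, p* = 22.7.
For a per-unit tax t: Δq = t/0.375, so DWL = ½·t·(t/0.375) = t²/0.75.
At t = 6: DWL = 48. At t = 8.8: DWL = 103.253.
Increase = 103.253 − 48 = 55.25.

55.25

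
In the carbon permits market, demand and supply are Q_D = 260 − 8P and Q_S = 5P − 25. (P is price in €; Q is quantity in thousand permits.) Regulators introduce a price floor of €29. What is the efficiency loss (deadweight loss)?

€520.86 thousand

In inverse form: demand P = 32.5 − 0.125Q, supply P = 5 + 0.2Q.
Competitive equilibrium: 32.5 − 0.125Q = 5 + 0.2Q → Q* = 84.6154, P* = 21.9231.
At the floor P = 29, quantity demanded = (32.5 − 29)/0.125 = 28.
Sellers' marginal cost at Q' = 28: 5 + 0.2·28 = 10.6.
ΔQ = 84.6154 − 28 = 56.6154; wedge = 29 − 10.6 = 18.4.
Welfare loss = ½ × 56.6154 × 18.4 = €520.86 thousand.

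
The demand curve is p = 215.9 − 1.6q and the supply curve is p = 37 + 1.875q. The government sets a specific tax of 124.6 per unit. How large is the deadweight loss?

2233.84

Competitive equilibrium: 215.9 − 1.6q = 37 + 1.875q → q* = 51.482, p* = 133.5288.
With the tax, the buyer price exceeds the seller price by 124.6: (215.9 − 1.6q) − (37 + 1.875q) = 124.6 → q' = 15.6259.
Δq = 51.482 − 15.6259 = 35.8561; the wedge equals the tax, 124.6.
Welfare loss = ½ × 35.8561 × 124.6 = 2233.84.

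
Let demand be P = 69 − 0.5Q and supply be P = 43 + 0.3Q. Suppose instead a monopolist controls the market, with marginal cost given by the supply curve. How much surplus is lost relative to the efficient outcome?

Competitive equilibrium: 69 − 0.5Q = 43 + 0.3Q → Q* = 32.5, P* = 52.75.
Marginal revenue: MR = 69 − Q. Set MR = MC: 69 − Q = 43 + 0.3Q → Q_m = 20.
Price P_m = 69 − 0.5·20 = 59; MC(Q_m) = 43 + 0.3·20 = 49.
Competitive Q* = 32.5, so ΔQ = 12.5; wedge = 59 − 49 = 10.
Welfare loss = ½ × 12.5 × 10 = 62.50.

62.50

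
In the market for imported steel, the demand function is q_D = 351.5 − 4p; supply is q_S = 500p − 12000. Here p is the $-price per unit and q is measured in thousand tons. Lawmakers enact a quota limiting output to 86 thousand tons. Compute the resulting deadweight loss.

In inverse form: demand p = 87.875 − 0.25q, supply p = 24 + 0.002q.
Competitive equilibrium: 87.875 − 0.25q = 24 + 0.002q → q* = 253.47222, p* = 24.50694.
At q = 86: demand price = 87.875 − 0.25·86 = 66.375; supply price = 24 + 0.002·86 = 24.172.
Δq = 253.47222 − 86 = 167.47222; wedge = 66.375 − 24.172 = 42.203.
DWL = ½ × 167.47222 × 42.203 = $3533.92 thousand.

$3533.92 thousand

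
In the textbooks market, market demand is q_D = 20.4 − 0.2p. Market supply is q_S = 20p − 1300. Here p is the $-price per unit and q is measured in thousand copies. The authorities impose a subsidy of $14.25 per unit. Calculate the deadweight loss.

In inverse form: demand p = 102 − 5q, supply p = 65 + 0.05q.
Competitive equilibrium: 102 − 5q = 65 + 0.05q → q* = 7.3267, p* = 65.3663.
The subsidy lowers effective supply by 14.25: p = 50.75 + 0.05q.
New quantity: 102 − 5q = 50.75 + 0.05q → q' = 10.1485.
Overproduction Δq = 10.1485 − 7.3267 = 2.8218; wedge = subsidy = 14.25.
Welfare loss = ½ × 2.8218 × 14.25 = $20.11 thousand.

$20.11 thousand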